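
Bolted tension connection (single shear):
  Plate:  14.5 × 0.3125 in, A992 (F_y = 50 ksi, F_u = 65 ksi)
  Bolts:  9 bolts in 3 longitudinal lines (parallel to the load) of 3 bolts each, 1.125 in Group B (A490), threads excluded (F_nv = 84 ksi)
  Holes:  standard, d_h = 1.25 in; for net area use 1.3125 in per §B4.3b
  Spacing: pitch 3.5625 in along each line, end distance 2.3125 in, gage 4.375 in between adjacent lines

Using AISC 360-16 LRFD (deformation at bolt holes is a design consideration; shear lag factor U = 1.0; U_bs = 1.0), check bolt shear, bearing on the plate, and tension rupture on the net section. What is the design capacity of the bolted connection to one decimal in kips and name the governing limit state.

Bolt shear: A_b = π(1.125)²/4 = 0.99402 in². φR_n = 0.75 × 84 × 0.99402 × 9 × 1 = 563.6 kips.
Bearing (0.3125 in plate, F_u = 65 ksi): end bolts L_c = 2.3125 − 1.25/2 = 1.6875, R_n = min(1.2×1.6875×0.3125×65, 2.4×1.125×0.3125×65) = 41.133 kips/bolt; interior L_c = 3.5625 − 1.25 = 2.3125, R_n = 54.844 kips/bolt. φR_n = 0.75 × (3×41.133 + 6×54.844) = 339.3 kips.
Tension rupture (net): A_n = (14.5 − 3×1.3125)×0.3125 = 3.3008 in² (U = 1.0, A_e = A_n). φR_n = 0.75 × 65 × 3.3008 = 160.9 kips.
Governing: min(563.6, 339.3, 160.9) = 160.9 kips → net-section rupture.

160.9 kips (net-section rupture governs)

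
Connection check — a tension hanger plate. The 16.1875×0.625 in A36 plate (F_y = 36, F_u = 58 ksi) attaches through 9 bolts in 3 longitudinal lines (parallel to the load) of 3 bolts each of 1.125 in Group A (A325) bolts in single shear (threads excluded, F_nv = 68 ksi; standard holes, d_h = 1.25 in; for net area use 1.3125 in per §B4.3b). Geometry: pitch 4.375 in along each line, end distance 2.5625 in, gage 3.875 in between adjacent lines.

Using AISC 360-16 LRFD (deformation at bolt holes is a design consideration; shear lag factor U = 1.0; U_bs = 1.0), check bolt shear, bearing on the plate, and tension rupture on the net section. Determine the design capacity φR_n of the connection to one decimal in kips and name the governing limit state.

Bolt shear: A_b = π(1.125)²/4 = 0.99402 in². φR_n = 0.75 × 68 × 0.99402 × 9 × 1 = 456.3 kips.
Bearing (0.625 in plate, F_u = 58 ksi): end bolts L_c = 2.5625 − 1.25/2 = 1.9375, R_n = min(1.2×1.9375×0.625×58, 2.4×1.125×0.625×58) = 84.281 kips/bolt; interior L_c = 4.375 − 1.25 = 3.125, R_n = 97.875 kips/bolt. φR_n = 0.75 × (3×84.281 + 6×97.875) = 630.1 kips.
Tension rupture (net): A_n = (16.1875 − 3×1.3125)×0.625 = 7.6563 in² (U = 1.0, A_e = A_n). φR_n = 0.75 × 58 × 7.6563 = 333.0 kips.
Governing: min(456.3, 630.1, 333.0) = 333.0 kips → net-section rupture.

333.0 kips (net-section rupture governs)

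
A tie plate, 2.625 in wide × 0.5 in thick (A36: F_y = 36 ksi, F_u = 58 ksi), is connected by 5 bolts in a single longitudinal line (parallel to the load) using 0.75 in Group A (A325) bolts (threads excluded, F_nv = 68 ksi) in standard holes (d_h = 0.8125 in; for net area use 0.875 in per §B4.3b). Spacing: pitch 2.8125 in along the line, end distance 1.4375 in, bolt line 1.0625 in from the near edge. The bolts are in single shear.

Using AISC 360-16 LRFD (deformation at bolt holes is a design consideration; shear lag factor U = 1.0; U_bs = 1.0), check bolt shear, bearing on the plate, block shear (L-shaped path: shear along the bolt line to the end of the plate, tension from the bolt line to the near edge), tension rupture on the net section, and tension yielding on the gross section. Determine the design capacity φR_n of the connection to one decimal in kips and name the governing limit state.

38.1 kips (net-section rupture governs)

Bolt shear: A_b = π(0.75)²/4 = 0.44179 in². φR_n = 0.75 × 68 × 0.44179 × 5 × 1 = 112.7 kips.
Bearing (0.5 in plate, F_u = 58 ksi): end bolts L_c = 1.4375 − 0.8125/2 = 1.03125, R_n = min(1.2×1.03125×0.5×58, 2.4×0.75×0.5×58) = 35.888 kips/bolt; interior L_c = 2.8125 − 0.8125 = 2, R_n = 52.2 kips/bolt. φR_n = 0.75 × (1×35.888 + 4×52.2) = 183.5 kips.
Block shear: shear path 1×[1.4375+4×2.8125] = 1×12.6875 in, A_gv = 6.3438, A_nv = 1×(12.6875 − 4.5×0.875)×0.5 = 4.375 in²; tension to near edge: (1.0625 − 0.5×0.875)×0.5 = 0.3125 in². R_n = min(0.6×58×4.375, 0.6×36×6.3438) + 1.0×58×0.3125 = min(152.25, 137.03) + 18.125 = 155.16 kips. φR_n = 0.75 × 155.16 = 116.4 kips.
Tension rupture (net): A_n = (2.625 − 1×0.875)×0.5 = 0.875 in² (U = 1.0, A_e = A_n). φR_n = 0.75 × 58 × 0.875 = 38.1 kips.
Tension yield (gross): A_g = 2.625×0.5 = 1.3125 in². φR_n = 0.90 × 36 × 1.3125 = 42.5 kips.
Governing: min(112.7, 183.5, 116.4, 38.1, 42.5) = 38.1 kips → net-section rupture.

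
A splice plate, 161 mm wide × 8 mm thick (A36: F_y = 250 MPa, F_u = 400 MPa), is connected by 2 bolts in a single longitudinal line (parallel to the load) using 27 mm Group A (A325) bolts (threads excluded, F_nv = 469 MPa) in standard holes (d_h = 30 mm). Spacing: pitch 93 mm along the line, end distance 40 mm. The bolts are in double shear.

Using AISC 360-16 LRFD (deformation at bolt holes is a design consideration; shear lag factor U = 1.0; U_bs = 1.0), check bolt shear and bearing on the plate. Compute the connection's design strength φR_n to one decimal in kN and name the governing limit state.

Bolt shear: A_b = π(27)²/4 = 572.56 mm². φR_n = 0.75 × 469 × 572.56 × 2 × 2 = 805.6 kN.
Bearing (8 mm plate, F_u = 400 MPa): end bolts L_c = 40 − 30/2 = 25, R_n = min(1.2×25×8×400, 2.4×27×8×400) = 96 kN/bolt; interior L_c = 93 − 30 = 63, R_n = 207.36 kN/bolt. φR_n = 0.75 × (1×96 + 1×207.36) = 227.5 kN.
Governing: min(805.6, 227.5) = 227.5 kN → bearing.

227.5 kN (bearing governs)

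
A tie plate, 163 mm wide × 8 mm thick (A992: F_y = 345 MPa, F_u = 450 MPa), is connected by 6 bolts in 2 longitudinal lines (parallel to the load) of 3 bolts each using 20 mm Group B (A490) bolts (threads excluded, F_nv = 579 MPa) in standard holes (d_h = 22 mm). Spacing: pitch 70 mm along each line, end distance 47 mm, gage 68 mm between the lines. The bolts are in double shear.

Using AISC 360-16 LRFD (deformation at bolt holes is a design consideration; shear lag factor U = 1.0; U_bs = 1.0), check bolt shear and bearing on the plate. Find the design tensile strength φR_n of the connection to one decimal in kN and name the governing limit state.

Bolt shear: A_b = π(20)²/4 = 314.16 mm². φR_n = 0.75 × 579 × 314.16 × 6 × 2 = 1637.1 kN.
Bearing (8 mm plate, F_u = 450 MPa): end bolts L_c = 47 − 22/2 = 36, R_n = min(1.2×36×8×450, 2.4×20×8×450) = 155.52 kN/bolt; interior L_c = 70 − 22 = 48, R_n = 172.8 kN/bolt. φR_n = 0.75 × (2×155.52 + 4×172.8) = 751.7 kN.
Governing: min(1637.1, 751.7) = 751.7 kN → bearing.

751.7 kN (bearing governs)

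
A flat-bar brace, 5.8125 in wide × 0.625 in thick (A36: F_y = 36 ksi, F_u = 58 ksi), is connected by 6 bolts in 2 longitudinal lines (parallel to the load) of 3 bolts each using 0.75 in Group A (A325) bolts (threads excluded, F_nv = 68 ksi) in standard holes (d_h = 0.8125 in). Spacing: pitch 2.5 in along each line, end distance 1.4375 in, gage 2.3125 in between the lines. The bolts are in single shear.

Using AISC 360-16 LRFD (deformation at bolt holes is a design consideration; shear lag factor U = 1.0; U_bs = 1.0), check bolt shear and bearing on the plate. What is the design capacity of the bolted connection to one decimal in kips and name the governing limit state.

135.2 kips (bolt shear governs)

Bolt shear: A_b = π(0.75)²/4 = 0.44179 in². φR_n = 0.75 × 68 × 0.44179 × 6 × 1 = 135.2 kips.
Bearing (0.625 in plate, F_u = 58 ksi): end bolts L_c = 1.4375 − 0.8125/2 = 1.03125, R_n = min(1.2×1.03125×0.625×58, 2.4×0.75×0.625×58) = 44.859 kips/bolt; interior L_c = 2.5 − 0.8125 = 1.6875, R_n = 65.25 kips/bolt. φR_n = 0.75 × (2×44.859 + 4×65.25) = 263.0 kips.
Governing: min(135.2, 263.0) = 135.2 kips → bolt shear.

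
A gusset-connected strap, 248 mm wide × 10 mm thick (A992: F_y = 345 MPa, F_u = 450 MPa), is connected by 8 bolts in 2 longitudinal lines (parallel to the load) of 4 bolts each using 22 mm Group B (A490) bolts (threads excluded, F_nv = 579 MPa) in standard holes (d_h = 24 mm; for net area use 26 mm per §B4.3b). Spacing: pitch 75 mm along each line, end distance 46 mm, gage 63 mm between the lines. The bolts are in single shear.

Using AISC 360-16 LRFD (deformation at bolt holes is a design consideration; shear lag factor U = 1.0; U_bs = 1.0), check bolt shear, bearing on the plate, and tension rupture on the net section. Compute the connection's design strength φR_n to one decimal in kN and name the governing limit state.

661.5 kN (net-section rupture governs)

Bolt shear: A_b = π(22)²/4 = 380.13 mm². φR_n = 0.75 × 579 × 380.13 × 8 × 1 = 1320.6 kN.
Bearing (10 mm plate, F_u = 450 MPa): end bolts L_c = 46 − 24/2 = 34, R_n = min(1.2×34×10×450, 2.4×22×10×450) = 183.6 kN/bolt; interior L_c = 75 − 24 = 51, R_n = 237.6 kN/bolt. φR_n = 0.75 × (2×183.6 + 6×237.6) = 1344.6 kN.
Tension rupture (net): A_n = (248 − 2×26)×10 = 1960 mm² (U = 1.0, A_e = A_n). φR_n = 0.75 × 450 × 1960 = 661.5 kN.
Governing: min(1320.6, 1344.6, 661.5) = 661.5 kN → net-section rupture.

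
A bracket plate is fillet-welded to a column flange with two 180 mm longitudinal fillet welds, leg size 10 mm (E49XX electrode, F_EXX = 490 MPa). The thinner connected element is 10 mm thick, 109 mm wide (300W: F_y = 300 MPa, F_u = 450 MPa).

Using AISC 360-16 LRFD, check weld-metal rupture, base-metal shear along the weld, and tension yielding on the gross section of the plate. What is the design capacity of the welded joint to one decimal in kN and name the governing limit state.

Weld metal: throat = 0.707×10 = 7.07 mm, L = 2×180 = 360 mm. φR_n = 0.75 × 0.6 × 490 × 7.07 × 360 = 561.2 kN.
Base metal shear (10 mm plate): yield φR_n = 1.0×0.6×300×10×360 = 648.0 kN; rupture φR_n = 0.75×0.6×450×10×360 = 729.0 kN; take 648.0 kN (yield).
Tension yield (gross): A_g = 109×10 = 1090 mm². φR_n = 0.90 × 300 × 1090 = 294.3 kN.
Governing: min(561.2, 648.0, 294.3) = 294.3 kN → gross-section yield.

294.3 kN (gross-section yield governs)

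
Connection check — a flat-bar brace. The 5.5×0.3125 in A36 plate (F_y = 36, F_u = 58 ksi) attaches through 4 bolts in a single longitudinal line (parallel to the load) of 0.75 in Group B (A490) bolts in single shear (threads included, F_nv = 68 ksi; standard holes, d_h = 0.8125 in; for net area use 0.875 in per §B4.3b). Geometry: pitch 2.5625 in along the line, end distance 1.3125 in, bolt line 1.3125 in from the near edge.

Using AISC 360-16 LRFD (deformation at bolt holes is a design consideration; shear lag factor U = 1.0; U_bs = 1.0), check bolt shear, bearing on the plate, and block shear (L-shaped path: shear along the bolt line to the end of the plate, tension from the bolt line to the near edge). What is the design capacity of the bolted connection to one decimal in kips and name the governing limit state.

Bolt shear: A_b = π(0.75)²/4 = 0.44179 in². φR_n = 0.75 × 68 × 0.44179 × 4 × 1 = 90.1 kips.
Bearing (0.3125 in plate, F_u = 58 ksi): end bolts L_c = 1.3125 − 0.8125/2 = 0.90625, R_n = min(1.2×0.90625×0.3125×58, 2.4×0.75×0.3125×58) = 19.711 kips/bolt; interior L_c = 2.5625 − 0.8125 = 1.75, R_n = 32.625 kips/bolt. φR_n = 0.75 × (1×19.711 + 3×32.625) = 88.2 kips.
Block shear: shear path 1×[1.3125+3×2.5625] = 1×9 in, A_gv = 2.8125, A_nv = 1×(9 − 3.5×0.875)×0.3125 = 1.8555 in²; tension to near edge: (1.3125 − 0.5×0.875)×0.3125 = 0.27344 in². R_n = min(0.6×58×1.8555, 0.6×36×2.8125) + 1.0×58×0.27344 = min(64.571, 60.75) + 15.86 = 76.61 kips. φR_n = 0.75 × 76.61 = 57.5 kips.
Governing: min(90.1, 88.2, 57.5) = 57.5 kips → block shear.

57.5 kips (block shear governs)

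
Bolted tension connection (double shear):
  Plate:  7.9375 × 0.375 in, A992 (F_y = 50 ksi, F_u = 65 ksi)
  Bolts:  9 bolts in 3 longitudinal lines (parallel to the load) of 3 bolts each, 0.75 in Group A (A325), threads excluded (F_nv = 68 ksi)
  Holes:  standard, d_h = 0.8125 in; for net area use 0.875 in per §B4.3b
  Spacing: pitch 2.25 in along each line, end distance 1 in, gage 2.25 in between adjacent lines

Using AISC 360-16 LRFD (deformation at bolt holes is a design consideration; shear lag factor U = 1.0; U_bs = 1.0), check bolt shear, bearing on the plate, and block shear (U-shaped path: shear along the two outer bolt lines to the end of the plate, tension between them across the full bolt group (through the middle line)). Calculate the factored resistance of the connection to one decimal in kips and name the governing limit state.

122.9 kips (block shear governs)

Bolt shear: A_b = π(0.75)²/4 = 0.44179 in². φR_n = 0.75 × 68 × 0.44179 × 9 × 2 = 405.6 kips.
Bearing (0.375 in plate, F_u = 65 ksi): end bolts L_c = 1 − 0.8125/2 = 0.59375, R_n = min(1.2×0.59375×0.375×65, 2.4×0.75×0.375×65) = 17.367 kips/bolt; interior L_c = 2.25 − 0.8125 = 1.4375, R_n = 42.047 kips/bolt. φR_n = 0.75 × (3×17.367 + 6×42.047) = 228.3 kips.
Block shear: shear path 2×[1+2×2.25] = 2×5.5 in, A_gv = 4.125, A_nv = 2×(5.5 − 2.5×0.875)×0.375 = 2.4844 in²; tension across gage: (4.5 − 2×0.875)×0.375 = 1.0313 in². R_n = min(0.6×65×2.4844, 0.6×50×4.125) + 1.0×65×1.0313 = min(96.892, 123.75) + 67.035 = 163.93 kips. φR_n = 0.75 × 163.93 = 122.9 kips.
Governing: min(405.6, 228.3, 122.9) = 122.9 kips → block shear.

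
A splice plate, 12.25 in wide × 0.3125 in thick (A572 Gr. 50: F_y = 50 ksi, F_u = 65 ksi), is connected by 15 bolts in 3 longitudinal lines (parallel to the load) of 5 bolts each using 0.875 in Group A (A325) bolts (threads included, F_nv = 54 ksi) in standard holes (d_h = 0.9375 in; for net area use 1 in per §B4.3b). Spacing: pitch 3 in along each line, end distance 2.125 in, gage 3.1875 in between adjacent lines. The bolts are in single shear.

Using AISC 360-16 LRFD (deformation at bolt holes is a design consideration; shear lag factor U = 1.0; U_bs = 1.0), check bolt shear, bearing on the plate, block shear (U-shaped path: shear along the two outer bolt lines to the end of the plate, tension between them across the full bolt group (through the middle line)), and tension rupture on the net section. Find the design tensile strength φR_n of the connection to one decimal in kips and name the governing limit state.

140.9 kips (net-section rupture governs)

Bolt shear: A_b = π(0.875)²/4 = 0.60132 in². φR_n = 0.75 × 54 × 0.60132 × 15 × 1 = 365.3 kips.
Bearing (0.3125 in plate, F_u = 65 ksi): end bolts L_c = 2.125 − 0.9375/2 = 1.65625, R_n = min(1.2×1.65625×0.3125×65, 2.4×0.875×0.3125×65) = 40.371 kips/bolt; interior L_c = 3 − 0.9375 = 2.0625, R_n = 42.656 kips/bolt. φR_n = 0.75 × (3×40.371 + 12×42.656) = 474.7 kips.
Block shear: shear path 2×[2.125+4×3] = 2×14.125 in, A_gv = 8.8281, A_nv = 2×(14.125 − 4.5×1)×0.3125 = 6.0156 in²; tension across gage: (6.375 − 2×1)×0.3125 = 1.3672 in². R_n = min(0.6×65×6.0156, 0.6×50×8.8281) + 1.0×65×1.3672 = min(234.61, 264.84) + 88.868 = 323.48 kips. φR_n = 0.75 × 323.48 = 242.6 kips.
Tension rupture (net): A_n = (12.25 − 3×1)×0.3125 = 2.8906 in² (U = 1.0, A_e = A_n). φR_n = 0.75 × 65 × 2.8906 = 140.9 kips.
Governing: min(365.3, 474.7, 242.6, 140.9) = 140.9 kips → net-section rupture.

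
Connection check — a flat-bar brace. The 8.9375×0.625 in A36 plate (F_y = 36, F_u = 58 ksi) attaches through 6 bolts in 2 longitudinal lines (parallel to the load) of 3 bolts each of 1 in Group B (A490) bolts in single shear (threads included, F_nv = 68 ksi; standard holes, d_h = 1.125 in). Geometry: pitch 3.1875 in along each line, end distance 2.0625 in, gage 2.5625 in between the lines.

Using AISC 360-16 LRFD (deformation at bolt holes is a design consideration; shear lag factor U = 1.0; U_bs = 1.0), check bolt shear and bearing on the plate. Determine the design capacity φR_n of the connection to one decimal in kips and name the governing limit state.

Bolt shear: A_b = π(1)²/4 = 0.7854 in². φR_n = 0.75 × 68 × 0.7854 × 6 × 1 = 240.3 kips.
Bearing (0.625 in plate, F_u = 58 ksi): end bolts L_c = 2.0625 − 1.125/2 = 1.5, R_n = min(1.2×1.5×0.625×58, 2.4×1×0.625×58) = 65.25 kips/bolt; interior L_c = 3.1875 − 1.125 = 2.0625, R_n = 87 kips/bolt. φR_n = 0.75 × (2×65.25 + 4×87) = 358.9 kips.
Governing: min(240.3, 358.9) = 240.3 kips → bolt shear.

240.3 kips (bolt shear governs)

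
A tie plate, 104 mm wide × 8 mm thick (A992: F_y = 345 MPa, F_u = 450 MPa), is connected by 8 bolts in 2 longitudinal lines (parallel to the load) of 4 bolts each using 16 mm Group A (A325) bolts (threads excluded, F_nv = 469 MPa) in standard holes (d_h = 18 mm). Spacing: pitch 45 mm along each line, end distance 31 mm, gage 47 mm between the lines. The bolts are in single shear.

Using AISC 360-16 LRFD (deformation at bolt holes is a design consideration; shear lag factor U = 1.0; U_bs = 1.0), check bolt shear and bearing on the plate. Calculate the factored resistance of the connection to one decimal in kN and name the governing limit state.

Bolt shear: A_b = π(16)²/4 = 201.06 mm². φR_n = 0.75 × 469 × 201.06 × 8 × 1 = 565.8 kN.
Bearing (8 mm plate, F_u = 450 MPa): end bolts L_c = 31 − 18/2 = 22, R_n = min(1.2×22×8×450, 2.4×16×8×450) = 95.04 kN/bolt; interior L_c = 45 − 18 = 27, R_n = 116.64 kN/bolt. φR_n = 0.75 × (2×95.04 + 6×116.64) = 667.4 kN.
Governing: min(565.8, 667.4) = 565.8 kN → bolt shear.

565.8 kN (bolt shear governs)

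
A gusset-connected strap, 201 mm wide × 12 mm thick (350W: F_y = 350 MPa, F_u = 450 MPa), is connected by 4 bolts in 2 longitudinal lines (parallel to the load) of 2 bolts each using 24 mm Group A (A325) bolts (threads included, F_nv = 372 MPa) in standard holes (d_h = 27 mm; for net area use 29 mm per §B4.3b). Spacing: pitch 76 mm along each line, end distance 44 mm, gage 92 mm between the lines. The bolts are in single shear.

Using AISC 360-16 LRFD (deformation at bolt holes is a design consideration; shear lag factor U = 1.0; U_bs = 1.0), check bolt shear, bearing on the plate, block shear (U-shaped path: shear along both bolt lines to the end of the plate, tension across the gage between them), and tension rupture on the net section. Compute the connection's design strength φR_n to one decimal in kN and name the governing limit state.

Bolt shear: A_b = π(24)²/4 = 452.39 mm². φR_n = 0.75 × 372 × 452.39 × 4 × 1 = 504.9 kN.
Bearing (12 mm plate, F_u = 450 MPa): end bolts L_c = 44 − 27/2 = 30.5, R_n = min(1.2×30.5×12×450, 2.4×24×12×450) = 197.64 kN/bolt; interior L_c = 76 − 27 = 49, R_n = 311.04 kN/bolt. φR_n = 0.75 × (2×197.64 + 2×311.04) = 763.0 kN.
Block shear: shear path 2×[44+1×76] = 2×120 mm, A_gv = 2880, A_nv = 2×(120 − 1.5×29)×12 = 1836 mm²; tension across gage: (92 − 1×29)×12 = 756 mm². R_n = min(0.6×450×1836, 0.6×350×2880) + 1.0×450×756 = min(495.72, 604.8) + 340.2 = 835.92 kN. φR_n = 0.75 × 835.92 = 626.9 kN.
Tension rupture (net): A_n = (201 − 2×29)×12 = 1716 mm² (U = 1.0, A_e = A_n). φR_n = 0.75 × 450 × 1716 = 579.2 kN.
Governing: min(504.9, 763.0, 626.9, 579.2) = 504.9 kN → bolt shear.

504.9 kN (bolt shear governs)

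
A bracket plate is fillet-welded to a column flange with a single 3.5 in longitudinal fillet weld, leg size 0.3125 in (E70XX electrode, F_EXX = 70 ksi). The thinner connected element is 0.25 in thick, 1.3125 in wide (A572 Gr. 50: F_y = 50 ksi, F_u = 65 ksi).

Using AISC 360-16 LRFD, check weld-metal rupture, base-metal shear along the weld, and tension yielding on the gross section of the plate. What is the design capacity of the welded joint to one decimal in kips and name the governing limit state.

Weld metal: throat = 0.707×0.3125 = 0.22094 in, L = 3.5 in. φR_n = 0.75 × 0.6 × 70 × 0.22094 × 3.5 = 24.4 kips.
Base metal shear (0.25 in plate): yield φR_n = 1.0×0.6×50×0.25×3.5 = 26.3 kips; rupture φR_n = 0.75×0.6×65×0.25×3.5 = 25.6 kips; take 25.6 kips (rupture).
Tension yield (gross): A_g = 1.3125×0.25 = 0.32813 in². φR_n = 0.90 × 50 × 0.32813 = 14.8 kips.
Governing: min(24.4, 25.6, 14.8) = 14.8 kips → gross-section yield.

14.8 kips (gross-section yield governs)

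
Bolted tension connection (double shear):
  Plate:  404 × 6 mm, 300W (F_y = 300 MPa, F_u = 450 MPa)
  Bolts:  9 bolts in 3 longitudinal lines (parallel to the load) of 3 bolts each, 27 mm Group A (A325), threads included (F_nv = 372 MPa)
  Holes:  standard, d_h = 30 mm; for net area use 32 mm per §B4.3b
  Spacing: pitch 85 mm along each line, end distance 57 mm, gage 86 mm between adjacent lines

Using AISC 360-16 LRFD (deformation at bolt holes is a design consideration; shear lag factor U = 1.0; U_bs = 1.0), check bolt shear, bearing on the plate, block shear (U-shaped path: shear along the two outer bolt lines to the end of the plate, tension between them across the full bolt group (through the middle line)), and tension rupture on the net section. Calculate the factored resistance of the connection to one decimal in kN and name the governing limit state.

Bolt shear: A_b = π(27)²/4 = 572.56 mm². φR_n = 0.75 × 372 × 572.56 × 9 × 2 = 2875.4 kN.
Bearing (6 mm plate, F_u = 450 MPa): end bolts L_c = 57 − 30/2 = 42, R_n = min(1.2×42×6×450, 2.4×27×6×450) = 136.08 kN/bolt; interior L_c = 85 − 30 = 55, R_n = 174.96 kN/bolt. φR_n = 0.75 × (3×136.08 + 6×174.96) = 1093.5 kN.
Block shear: shear path 2×[57+2×85] = 2×227 mm, A_gv = 2724, A_nv = 2×(227 − 2.5×32)×6 = 1764 mm²; tension across gage: (172 − 2×32)×6 = 648 mm². R_n = min(0.6×450×1764, 0.6×300×2724) + 1.0×450×648 = min(476.28, 490.32) + 291.6 = 767.88 kN. φR_n = 0.75 × 767.88 = 575.9 kN.
Tension rupture (net): A_n = (404 − 3×32)×6 = 1848 mm² (U = 1.0, A_e = A_n). φR_n = 0.75 × 450 × 1848 = 623.7 kN.
Governing: min(2875.4, 1093.5, 575.9, 623.7) = 575.9 kN → block shear.

575.9 kN (block shear governs)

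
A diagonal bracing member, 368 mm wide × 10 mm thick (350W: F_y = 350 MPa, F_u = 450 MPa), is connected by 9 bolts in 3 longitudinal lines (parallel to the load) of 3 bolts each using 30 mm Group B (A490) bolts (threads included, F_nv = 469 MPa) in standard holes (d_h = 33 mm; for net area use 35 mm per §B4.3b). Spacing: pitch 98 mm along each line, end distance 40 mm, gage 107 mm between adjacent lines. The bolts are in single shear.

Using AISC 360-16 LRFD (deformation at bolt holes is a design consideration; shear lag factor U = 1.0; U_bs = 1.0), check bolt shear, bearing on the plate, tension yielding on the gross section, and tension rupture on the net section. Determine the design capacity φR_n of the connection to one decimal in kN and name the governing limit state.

Bolt shear: A_b = π(30)²/4 = 706.86 mm². φR_n = 0.75 × 469 × 706.86 × 9 × 1 = 2237.7 kN.
Bearing (10 mm plate, F_u = 450 MPa): end bolts L_c = 40 − 33/2 = 23.5, R_n = min(1.2×23.5×10×450, 2.4×30×10×450) = 126.9 kN/bolt; interior L_c = 98 − 33 = 65, R_n = 324 kN/bolt. φR_n = 0.75 × (3×126.9 + 6×324) = 1743.5 kN.
Tension yield (gross): A_g = 368×10 = 3680 mm². φR_n = 0.90 × 350 × 3680 = 1159.2 kN.
Tension rupture (net): A_n = (368 − 3×35)×10 = 2630 mm² (U = 1.0, A_e = A_n). φR_n = 0.75 × 450 × 2630 = 887.6 kN.
Governing: min(2237.7, 1743.5, 1159.2, 887.6) = 887.6 kN → net-section rupture.

887.6 kN (net-section rupture governs)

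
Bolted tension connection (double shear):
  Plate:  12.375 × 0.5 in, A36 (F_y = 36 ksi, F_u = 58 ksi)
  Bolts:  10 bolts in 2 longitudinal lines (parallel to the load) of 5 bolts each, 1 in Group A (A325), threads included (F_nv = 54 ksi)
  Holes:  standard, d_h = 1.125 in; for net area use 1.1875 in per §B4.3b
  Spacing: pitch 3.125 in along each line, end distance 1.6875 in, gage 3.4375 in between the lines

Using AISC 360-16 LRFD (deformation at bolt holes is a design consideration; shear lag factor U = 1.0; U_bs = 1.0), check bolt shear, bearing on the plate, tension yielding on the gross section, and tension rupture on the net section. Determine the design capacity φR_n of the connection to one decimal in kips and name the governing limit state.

Bolt shear: A_b = π(1)²/4 = 0.7854 in². φR_n = 0.75 × 54 × 0.7854 × 10 × 2 = 636.2 kips.
Bearing (0.5 in plate, F_u = 58 ksi): end bolts L_c = 1.6875 − 1.125/2 = 1.125, R_n = min(1.2×1.125×0.5×58, 2.4×1×0.5×58) = 39.15 kips/bolt; interior L_c = 3.125 − 1.125 = 2, R_n = 69.6 kips/bolt. φR_n = 0.75 × (2×39.15 + 8×69.6) = 476.3 kips.
Tension yield (gross): A_g = 12.375×0.5 = 6.1875 in². φR_n = 0.90 × 36 × 6.1875 = 200.5 kips.
Tension rupture (net): A_n = (12.375 − 2×1.1875)×0.5 = 5 in² (U = 1.0, A_e = A_n). φR_n = 0.75 × 58 × 5 = 217.5 kips.
Governing: min(636.2, 476.3, 200.5, 217.5) = 200.5 kips → gross-section yield.

200.5 kips (gross-section yield governs)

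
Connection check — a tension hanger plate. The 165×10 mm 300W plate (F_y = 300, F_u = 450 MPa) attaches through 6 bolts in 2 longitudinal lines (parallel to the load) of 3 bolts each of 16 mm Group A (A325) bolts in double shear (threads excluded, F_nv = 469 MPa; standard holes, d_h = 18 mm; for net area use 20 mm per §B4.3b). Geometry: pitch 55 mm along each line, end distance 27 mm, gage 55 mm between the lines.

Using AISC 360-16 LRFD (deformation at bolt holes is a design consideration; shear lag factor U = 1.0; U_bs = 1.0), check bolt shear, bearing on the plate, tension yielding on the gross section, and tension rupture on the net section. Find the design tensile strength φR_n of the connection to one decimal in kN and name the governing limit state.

Bolt shear: A_b = π(16)²/4 = 201.06 mm². φR_n = 0.75 × 469 × 201.06 × 6 × 2 = 848.7 kN.
Bearing (10 mm plate, F_u = 450 MPa): end bolts L_c = 27 − 18/2 = 18, R_n = min(1.2×18×10×450, 2.4×16×10×450) = 97.2 kN/bolt; interior L_c = 55 − 18 = 37, R_n = 172.8 kN/bolt. φR_n = 0.75 × (2×97.2 + 4×172.8) = 664.2 kN.
Tension yield (gross): A_g = 165×10 = 1650 mm². φR_n = 0.90 × 300 × 1650 = 445.5 kN.
Tension rupture (net): A_n = (165 − 2×20)×10 = 1250 mm² (U = 1.0, A_e = A_n). φR_n = 0.75 × 450 × 1250 = 421.9 kN.
Governing: min(848.7, 664.2, 445.5, 421.9) = 421.9 kN → net-section rupture.

421.9 kN (net-section rupture governs)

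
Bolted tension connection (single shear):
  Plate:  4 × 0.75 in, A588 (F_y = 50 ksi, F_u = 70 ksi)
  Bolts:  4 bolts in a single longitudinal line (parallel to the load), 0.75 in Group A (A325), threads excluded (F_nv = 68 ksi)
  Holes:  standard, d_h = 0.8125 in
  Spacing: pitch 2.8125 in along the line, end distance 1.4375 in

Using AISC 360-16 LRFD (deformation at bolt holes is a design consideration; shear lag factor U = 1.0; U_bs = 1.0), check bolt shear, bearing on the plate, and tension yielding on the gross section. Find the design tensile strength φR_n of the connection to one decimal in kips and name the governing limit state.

Bolt shear: A_b = π(0.75)²/4 = 0.44179 in². φR_n = 0.75 × 68 × 0.44179 × 4 × 1 = 90.1 kips.
Bearing (0.75 in plate, F_u = 70 ksi): end bolts L_c = 1.4375 − 0.8125/2 = 1.03125, R_n = min(1.2×1.03125×0.75×70, 2.4×0.75×0.75×70) = 64.969 kips/bolt; interior L_c = 2.8125 − 0.8125 = 2, R_n = 94.5 kips/bolt. φR_n = 0.75 × (1×64.969 + 3×94.5) = 261.4 kips.
Tension yield (gross): A_g = 4×0.75 = 3 in². φR_n = 0.90 × 50 × 3 = 135.0 kips.
Governing: min(90.1, 261.4, 135.0) = 90.1 kips → bolt shear.

90.1 kips (bolt shear governs)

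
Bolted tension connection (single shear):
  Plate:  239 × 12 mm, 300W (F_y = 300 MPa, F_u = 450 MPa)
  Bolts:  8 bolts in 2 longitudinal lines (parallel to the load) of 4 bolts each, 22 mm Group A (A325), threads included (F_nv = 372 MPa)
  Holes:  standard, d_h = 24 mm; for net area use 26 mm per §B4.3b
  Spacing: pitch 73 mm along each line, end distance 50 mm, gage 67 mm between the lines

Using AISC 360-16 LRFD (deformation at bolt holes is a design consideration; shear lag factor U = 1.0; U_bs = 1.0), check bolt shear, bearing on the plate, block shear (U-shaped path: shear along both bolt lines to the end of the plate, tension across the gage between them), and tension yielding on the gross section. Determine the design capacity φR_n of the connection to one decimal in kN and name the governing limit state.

Bolt shear: A_b = π(22)²/4 = 380.13 mm². φR_n = 0.75 × 372 × 380.13 × 8 × 1 = 848.5 kN.
Bearing (12 mm plate, F_u = 450 MPa): end bolts L_c = 50 − 24/2 = 38, R_n = min(1.2×38×12×450, 2.4×22×12×450) = 246.24 kN/bolt; interior L_c = 73 − 24 = 49, R_n = 285.12 kN/bolt. φR_n = 0.75 × (2×246.24 + 6×285.12) = 1652.4 kN.
Block shear: shear path 2×[50+3×73] = 2×269 mm, A_gv = 6456, A_nv = 2×(269 − 3.5×26)×12 = 4272 mm²; tension across gage: (67 − 1×26)×12 = 492 mm². R_n = min(0.6×450×4272, 0.6×300×6456) + 1.0×450×492 = min(1153.4, 1162.1) + 221.4 = 1374.8 kN. φR_n = 0.75 × 1374.8 = 1031.1 kN.
Tension yield (gross): A_g = 239×12 = 2868 mm². φR_n = 0.90 × 300 × 2868 = 774.4 kN.
Governing: min(848.5, 1652.4, 1031.1, 774.4) = 774.4 kN → gross-section yield.

774.4 kN (gross-section yield governs)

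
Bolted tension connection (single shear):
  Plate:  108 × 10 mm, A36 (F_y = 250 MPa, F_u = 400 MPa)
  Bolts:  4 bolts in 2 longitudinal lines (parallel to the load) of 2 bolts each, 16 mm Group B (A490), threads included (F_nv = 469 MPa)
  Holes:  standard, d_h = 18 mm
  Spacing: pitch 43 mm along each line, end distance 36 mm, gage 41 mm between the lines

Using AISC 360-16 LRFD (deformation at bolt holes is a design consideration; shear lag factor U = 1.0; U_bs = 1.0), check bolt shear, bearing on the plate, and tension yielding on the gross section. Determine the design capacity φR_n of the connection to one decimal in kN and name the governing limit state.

Bolt shear: A_b = π(16)²/4 = 201.06 mm². φR_n = 0.75 × 469 × 201.06 × 4 × 1 = 282.9 kN.
Bearing (10 mm plate, F_u = 400 MPa): end bolts L_c = 36 − 18/2 = 27, R_n = min(1.2×27×10×400, 2.4×16×10×400) = 129.6 kN/bolt; interior L_c = 43 − 18 = 25, R_n = 120 kN/bolt. φR_n = 0.75 × (2×129.6 + 2×120) = 374.4 kN.
Tension yield (gross): A_g = 108×10 = 1080 mm². φR_n = 0.90 × 250 × 1080 = 243.0 kN.
Governing: min(282.9, 374.4, 243.0) = 243.0 kN → gross-section yield.

243.0 kN (gross-section yield governs)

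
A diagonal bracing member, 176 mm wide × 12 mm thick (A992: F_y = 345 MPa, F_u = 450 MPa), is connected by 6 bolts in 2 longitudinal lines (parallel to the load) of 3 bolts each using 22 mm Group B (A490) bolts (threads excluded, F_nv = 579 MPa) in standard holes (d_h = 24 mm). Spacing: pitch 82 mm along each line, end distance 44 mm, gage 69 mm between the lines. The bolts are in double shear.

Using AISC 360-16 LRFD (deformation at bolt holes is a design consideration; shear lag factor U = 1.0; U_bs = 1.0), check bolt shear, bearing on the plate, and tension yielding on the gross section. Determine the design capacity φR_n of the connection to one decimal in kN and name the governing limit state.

655.8 kN (gross-section yield governs)

Bolt shear: A_b = π(22)²/4 = 380.13 mm². φR_n = 0.75 × 579 × 380.13 × 6 × 2 = 1980.9 kN.
Bearing (12 mm plate, F_u = 450 MPa): end bolts L_c = 44 − 24/2 = 32, R_n = min(1.2×32×12×450, 2.4×22×12×450) = 207.36 kN/bolt; interior L_c = 82 − 24 = 58, R_n = 285.12 kN/bolt. φR_n = 0.75 × (2×207.36 + 4×285.12) = 1166.4 kN.
Tension yield (gross): A_g = 176×12 = 2112 mm². φR_n = 0.90 × 345 × 2112 = 655.8 kN.
Governing: min(1980.9, 1166.4, 655.8) = 655.8 kN → gross-section yield.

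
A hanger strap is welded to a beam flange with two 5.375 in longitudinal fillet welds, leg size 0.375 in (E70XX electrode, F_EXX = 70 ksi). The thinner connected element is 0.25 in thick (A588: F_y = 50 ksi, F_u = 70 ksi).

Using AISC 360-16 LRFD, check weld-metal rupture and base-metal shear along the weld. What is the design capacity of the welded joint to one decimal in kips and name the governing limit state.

Weld metal: throat = 0.707×0.375 = 0.26513 in, L = 2×5.375 = 10.75 in. φR_n = 0.75 × 0.6 × 70 × 0.26513 × 10.75 = 89.8 kips.
Base metal shear (0.25 in plate): yield φR_n = 1.0×0.6×50×0.25×10.75 = 80.6 kips; rupture φR_n = 0.75×0.6×70×0.25×10.75 = 84.7 kips; take 80.6 kips (yield).
Governing: min(89.8, 80.6) = 80.6 kips → base-metal shear.

80.6 kips (base-metal shear governs)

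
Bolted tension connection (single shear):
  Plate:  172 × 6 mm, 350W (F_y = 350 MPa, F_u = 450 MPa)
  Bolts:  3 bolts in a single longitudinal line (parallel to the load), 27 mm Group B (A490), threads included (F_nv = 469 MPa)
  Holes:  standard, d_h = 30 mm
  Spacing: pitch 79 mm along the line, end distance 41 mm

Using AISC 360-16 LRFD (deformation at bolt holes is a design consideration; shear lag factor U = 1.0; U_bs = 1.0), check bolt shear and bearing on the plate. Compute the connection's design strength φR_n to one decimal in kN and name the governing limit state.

Bolt shear: A_b = π(27)²/4 = 572.56 mm². φR_n = 0.75 × 469 × 572.56 × 3 × 1 = 604.2 kN.
Bearing (6 mm plate, F_u = 450 MPa): end bolts L_c = 41 − 30/2 = 26, R_n = min(1.2×26×6×450, 2.4×27×6×450) = 84.24 kN/bolt; interior L_c = 79 − 30 = 49, R_n = 158.76 kN/bolt. φR_n = 0.75 × (1×84.24 + 2×158.76) = 301.3 kN.
Governing: min(604.2, 301.3) = 301.3 kN → bearing.

301.3 kN (bearing governs)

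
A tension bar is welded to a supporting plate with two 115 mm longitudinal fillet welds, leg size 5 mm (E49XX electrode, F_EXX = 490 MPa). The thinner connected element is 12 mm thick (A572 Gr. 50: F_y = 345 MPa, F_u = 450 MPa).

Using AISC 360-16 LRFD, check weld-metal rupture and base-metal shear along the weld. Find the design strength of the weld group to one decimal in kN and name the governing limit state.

179.3 kN (weld metal governs)

Weld metal: throat = 0.707×5 = 3.535 mm, L = 2×115 = 230 mm. φR_n = 0.75 × 0.6 × 490 × 3.535 × 230 = 179.3 kN.
Base metal shear (12 mm plate): yield φR_n = 1.0×0.6×345×12×230 = 571.3 kN; rupture φR_n = 0.75×0.6×450×12×230 = 558.9 kN; take 558.9 kN (rupture).
Governing: min(179.3, 558.9) = 179.3 kN → weld metal.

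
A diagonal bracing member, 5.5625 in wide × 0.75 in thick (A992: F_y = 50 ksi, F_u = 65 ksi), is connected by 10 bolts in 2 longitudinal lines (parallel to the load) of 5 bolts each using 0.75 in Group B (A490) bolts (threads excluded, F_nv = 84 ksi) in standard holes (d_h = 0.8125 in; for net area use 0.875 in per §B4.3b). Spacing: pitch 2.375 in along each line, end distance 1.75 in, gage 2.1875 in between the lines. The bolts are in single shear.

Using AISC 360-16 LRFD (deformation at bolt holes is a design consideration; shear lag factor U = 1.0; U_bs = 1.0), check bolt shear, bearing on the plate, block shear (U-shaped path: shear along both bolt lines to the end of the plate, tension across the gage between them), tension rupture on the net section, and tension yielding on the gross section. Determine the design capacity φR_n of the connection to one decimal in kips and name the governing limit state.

Bolt shear: A_b = π(0.75)²/4 = 0.44179 in². φR_n = 0.75 × 84 × 0.44179 × 10 × 1 = 278.3 kips.
Bearing (0.75 in plate, F_u = 65 ksi): end bolts L_c = 1.75 − 0.8125/2 = 1.34375, R_n = min(1.2×1.34375×0.75×65, 2.4×0.75×0.75×65) = 78.609 kips/bolt; interior L_c = 2.375 − 0.8125 = 1.5625, R_n = 87.75 kips/bolt. φR_n = 0.75 × (2×78.609 + 8×87.75) = 644.4 kips.
Block shear: shear path 2×[1.75+4×2.375] = 2×11.25 in, A_gv = 16.875, A_nv = 2×(11.25 − 4.5×0.875)×0.75 = 10.969 in²; tension across gage: (2.1875 − 1×0.875)×0.75 = 0.98438 in². R_n = min(0.6×65×10.969, 0.6×50×16.875) + 1.0×65×0.98438 = min(427.79, 506.25) + 63.985 = 491.78 kips. φR_n = 0.75 × 491.78 = 368.8 kips.
Tension rupture (net): A_n = (5.5625 − 2×0.875)×0.75 = 2.8594 in² (U = 1.0, A_e = A_n). φR_n = 0.75 × 65 × 2.8594 = 139.4 kips.
Tension yield (gross): A_g = 5.5625×0.75 = 4.1719 in². φR_n = 0.90 × 50 × 4.1719 = 187.7 kips.
Governing: min(278.3, 644.4, 368.8, 139.4, 187.7) = 139.4 kips → net-section rupture.

139.4 kips (net-section rupture governs)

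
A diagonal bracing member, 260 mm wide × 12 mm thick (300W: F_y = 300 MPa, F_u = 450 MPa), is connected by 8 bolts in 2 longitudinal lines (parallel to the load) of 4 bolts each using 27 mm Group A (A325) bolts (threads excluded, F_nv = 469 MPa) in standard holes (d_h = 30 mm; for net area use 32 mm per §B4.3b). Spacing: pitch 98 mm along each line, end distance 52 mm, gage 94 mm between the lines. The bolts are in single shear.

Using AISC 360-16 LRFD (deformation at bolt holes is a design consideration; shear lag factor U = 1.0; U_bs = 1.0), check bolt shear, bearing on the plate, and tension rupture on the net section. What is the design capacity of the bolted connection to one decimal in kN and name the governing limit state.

793.8 kN (net-section rupture governs)

Bolt shear: A_b = π(27)²/4 = 572.56 mm². φR_n = 0.75 × 469 × 572.56 × 8 × 1 = 1611.2 kN.
Bearing (12 mm plate, F_u = 450 MPa): end bolts L_c = 52 − 30/2 = 37, R_n = min(1.2×37×12×450, 2.4×27×12×450) = 239.76 kN/bolt; interior L_c = 98 − 30 = 68, R_n = 349.92 kN/bolt. φR_n = 0.75 × (2×239.76 + 6×349.92) = 1934.3 kN.
Tension rupture (net): A_n = (260 − 2×32)×12 = 2352 mm² (U = 1.0, A_e = A_n). φR_n = 0.75 × 450 × 2352 = 793.8 kN.
Governing: min(1611.2, 1934.3, 793.8) = 793.8 kN → net-section rupture.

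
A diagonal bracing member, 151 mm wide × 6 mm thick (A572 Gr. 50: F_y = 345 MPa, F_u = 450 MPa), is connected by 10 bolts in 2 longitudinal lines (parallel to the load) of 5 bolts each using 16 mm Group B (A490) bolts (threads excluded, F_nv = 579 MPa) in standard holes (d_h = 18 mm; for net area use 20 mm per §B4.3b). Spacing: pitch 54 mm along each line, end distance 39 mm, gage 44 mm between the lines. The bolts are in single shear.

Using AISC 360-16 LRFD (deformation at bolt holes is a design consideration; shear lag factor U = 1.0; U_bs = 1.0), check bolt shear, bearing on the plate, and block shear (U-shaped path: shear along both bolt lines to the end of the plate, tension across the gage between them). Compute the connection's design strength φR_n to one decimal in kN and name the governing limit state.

Bolt shear: A_b = π(16)²/4 = 201.06 mm². φR_n = 0.75 × 579 × 201.06 × 10 × 1 = 873.1 kN.
Bearing (6 mm plate, F_u = 450 MPa): end bolts L_c = 39 − 18/2 = 30, R_n = min(1.2×30×6×450, 2.4×16×6×450) = 97.2 kN/bolt; interior L_c = 54 − 18 = 36, R_n = 103.68 kN/bolt. φR_n = 0.75 × (2×97.2 + 8×103.68) = 767.9 kN.
Block shear: shear path 2×[39+4×54] = 2×255 mm, A_gv = 3060, A_nv = 2×(255 − 4.5×20)×6 = 1980 mm²; tension across gage: (44 − 1×20)×6 = 144 mm². R_n = min(0.6×450×1980, 0.6×345×3060) + 1.0×450×144 = min(534.6, 633.42) + 64.8 = 599.4 kN. φR_n = 0.75 × 599.4 = 449.6 kN.
Governing: min(873.1, 767.9, 449.6) = 449.6 kN → block shear.

449.6 kN (block shear governs)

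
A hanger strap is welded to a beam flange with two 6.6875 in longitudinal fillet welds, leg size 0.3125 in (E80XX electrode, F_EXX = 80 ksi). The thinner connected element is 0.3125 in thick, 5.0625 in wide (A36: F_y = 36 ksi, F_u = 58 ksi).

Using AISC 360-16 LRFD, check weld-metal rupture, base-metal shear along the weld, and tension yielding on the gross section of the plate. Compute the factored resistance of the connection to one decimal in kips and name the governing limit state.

Weld metal: throat = 0.707×0.3125 = 0.22094 in, L = 2×6.6875 = 13.375 in. φR_n = 0.75 × 0.6 × 80 × 0.22094 × 13.375 = 106.4 kips.
Base metal shear (0.3125 in plate): yield φR_n = 1.0×0.6×36×0.3125×13.375 = 90.3 kips; rupture φR_n = 0.75×0.6×58×0.3125×13.375 = 109.1 kips; take 90.3 kips (yield).
Tension yield (gross): A_g = 5.0625×0.3125 = 1.582 in². φR_n = 0.90 × 36 × 1.582 = 51.3 kips.
Governing: min(106.4, 90.3, 51.3) = 51.3 kips → gross-section yield.

51.3 kips (gross-section yield governs)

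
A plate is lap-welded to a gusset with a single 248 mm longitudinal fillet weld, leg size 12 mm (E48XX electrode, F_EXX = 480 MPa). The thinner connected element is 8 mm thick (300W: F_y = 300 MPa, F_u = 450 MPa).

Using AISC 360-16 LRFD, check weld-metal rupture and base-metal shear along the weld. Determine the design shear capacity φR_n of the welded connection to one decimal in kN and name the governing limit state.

357.1 kN (base-metal shear governs)

Weld metal: throat = 0.707×12 = 8.484 mm, L = 248 mm. φR_n = 0.75 × 0.6 × 480 × 8.484 × 248 = 454.5 kN.
Base metal shear (8 mm plate): yield φR_n = 1.0×0.6×300×8×248 = 357.1 kN; rupture φR_n = 0.75×0.6×450×8×248 = 401.8 kN; take 357.1 kN (yield).
Governing: min(454.5, 357.1) = 357.1 kN → base-metal shear.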